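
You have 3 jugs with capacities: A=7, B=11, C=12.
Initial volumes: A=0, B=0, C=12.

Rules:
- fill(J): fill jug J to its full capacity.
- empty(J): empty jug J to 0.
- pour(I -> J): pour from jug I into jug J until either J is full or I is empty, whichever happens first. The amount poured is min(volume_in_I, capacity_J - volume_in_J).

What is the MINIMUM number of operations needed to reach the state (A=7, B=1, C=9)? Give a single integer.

Answer: 7

Derivation:
BFS from (A=0, B=0, C=12). One shortest path:
  1. pour(C -> B) -> (A=0 B=11 C=1)
  2. pour(B -> A) -> (A=7 B=4 C=1)
  3. empty(A) -> (A=0 B=4 C=1)
  4. pour(B -> A) -> (A=4 B=0 C=1)
  5. pour(C -> B) -> (A=4 B=1 C=0)
  6. fill(C) -> (A=4 B=1 C=12)
  7. pour(C -> A) -> (A=7 B=1 C=9)
Reached target in 7 moves.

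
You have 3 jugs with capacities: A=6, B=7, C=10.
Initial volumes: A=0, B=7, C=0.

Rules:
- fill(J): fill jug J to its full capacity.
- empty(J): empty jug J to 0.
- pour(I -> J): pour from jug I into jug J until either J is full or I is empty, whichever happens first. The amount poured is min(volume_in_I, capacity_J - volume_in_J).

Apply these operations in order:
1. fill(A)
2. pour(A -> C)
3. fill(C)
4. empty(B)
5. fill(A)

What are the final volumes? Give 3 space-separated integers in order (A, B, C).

Step 1: fill(A) -> (A=6 B=7 C=0)
Step 2: pour(A -> C) -> (A=0 B=7 C=6)
Step 3: fill(C) -> (A=0 B=7 C=10)
Step 4: empty(B) -> (A=0 B=0 C=10)
Step 5: fill(A) -> (A=6 B=0 C=10)

Answer: 6 0 10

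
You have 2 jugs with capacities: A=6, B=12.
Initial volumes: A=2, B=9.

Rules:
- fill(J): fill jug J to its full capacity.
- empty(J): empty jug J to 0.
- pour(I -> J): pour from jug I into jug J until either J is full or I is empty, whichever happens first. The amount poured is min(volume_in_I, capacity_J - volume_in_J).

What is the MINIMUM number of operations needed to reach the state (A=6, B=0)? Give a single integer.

Answer: 2

Derivation:
BFS from (A=2, B=9). One shortest path:
  1. fill(A) -> (A=6 B=9)
  2. empty(B) -> (A=6 B=0)
Reached target in 2 moves.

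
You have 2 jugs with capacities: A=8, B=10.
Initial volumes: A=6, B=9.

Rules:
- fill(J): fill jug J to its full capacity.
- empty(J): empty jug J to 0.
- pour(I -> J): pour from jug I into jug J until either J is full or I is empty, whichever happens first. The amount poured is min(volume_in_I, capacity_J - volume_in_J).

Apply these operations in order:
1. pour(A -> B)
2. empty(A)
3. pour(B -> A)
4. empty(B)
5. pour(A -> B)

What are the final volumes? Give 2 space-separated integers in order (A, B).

Answer: 0 8

Derivation:
Step 1: pour(A -> B) -> (A=5 B=10)
Step 2: empty(A) -> (A=0 B=10)
Step 3: pour(B -> A) -> (A=8 B=2)
Step 4: empty(B) -> (A=8 B=0)
Step 5: pour(A -> B) -> (A=0 B=8)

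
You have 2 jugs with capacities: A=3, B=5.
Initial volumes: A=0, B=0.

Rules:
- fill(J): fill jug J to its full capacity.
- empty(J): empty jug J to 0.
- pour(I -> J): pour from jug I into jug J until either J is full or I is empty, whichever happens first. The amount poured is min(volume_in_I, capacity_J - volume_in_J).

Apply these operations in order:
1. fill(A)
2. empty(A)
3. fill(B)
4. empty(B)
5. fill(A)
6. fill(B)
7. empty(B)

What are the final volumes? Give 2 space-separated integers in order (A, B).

Answer: 3 0

Derivation:
Step 1: fill(A) -> (A=3 B=0)
Step 2: empty(A) -> (A=0 B=0)
Step 3: fill(B) -> (A=0 B=5)
Step 4: empty(B) -> (A=0 B=0)
Step 5: fill(A) -> (A=3 B=0)
Step 6: fill(B) -> (A=3 B=5)
Step 7: empty(B) -> (A=3 B=0)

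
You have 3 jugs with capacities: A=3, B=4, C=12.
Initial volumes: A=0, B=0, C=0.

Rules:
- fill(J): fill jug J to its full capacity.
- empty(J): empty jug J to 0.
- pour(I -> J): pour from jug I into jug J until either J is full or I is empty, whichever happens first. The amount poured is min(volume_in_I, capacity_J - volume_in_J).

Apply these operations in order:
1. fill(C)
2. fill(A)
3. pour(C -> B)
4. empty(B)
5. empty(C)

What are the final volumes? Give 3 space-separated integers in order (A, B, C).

Answer: 3 0 0

Derivation:
Step 1: fill(C) -> (A=0 B=0 C=12)
Step 2: fill(A) -> (A=3 B=0 C=12)
Step 3: pour(C -> B) -> (A=3 B=4 C=8)
Step 4: empty(B) -> (A=3 B=0 C=8)
Step 5: empty(C) -> (A=3 B=0 C=0)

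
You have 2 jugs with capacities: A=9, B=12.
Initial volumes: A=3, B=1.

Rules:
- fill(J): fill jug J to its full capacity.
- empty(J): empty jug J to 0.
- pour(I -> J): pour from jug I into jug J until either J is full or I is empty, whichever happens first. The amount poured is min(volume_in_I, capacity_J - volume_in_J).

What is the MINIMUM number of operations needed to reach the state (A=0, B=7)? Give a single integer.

Answer: 4

Derivation:
BFS from (A=3, B=1). One shortest path:
  1. pour(B -> A) -> (A=4 B=0)
  2. fill(B) -> (A=4 B=12)
  3. pour(B -> A) -> (A=9 B=7)
  4. empty(A) -> (A=0 B=7)
Reached target in 4 moves.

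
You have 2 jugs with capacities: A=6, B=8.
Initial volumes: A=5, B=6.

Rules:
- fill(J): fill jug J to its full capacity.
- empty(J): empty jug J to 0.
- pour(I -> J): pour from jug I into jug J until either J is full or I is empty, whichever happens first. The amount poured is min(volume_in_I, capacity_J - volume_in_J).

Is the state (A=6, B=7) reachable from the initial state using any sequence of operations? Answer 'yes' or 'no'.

BFS from (A=5, B=6):
  1. fill(B) -> (A=5 B=8)
  2. pour(B -> A) -> (A=6 B=7)
Target reached → yes.

Answer: yes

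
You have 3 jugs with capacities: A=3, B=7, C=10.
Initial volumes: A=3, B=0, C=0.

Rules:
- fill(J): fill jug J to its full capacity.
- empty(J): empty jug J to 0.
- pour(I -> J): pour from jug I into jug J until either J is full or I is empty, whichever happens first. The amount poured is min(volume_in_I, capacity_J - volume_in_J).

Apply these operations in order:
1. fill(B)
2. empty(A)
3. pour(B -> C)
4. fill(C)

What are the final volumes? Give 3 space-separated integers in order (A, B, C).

Answer: 0 0 10

Derivation:
Step 1: fill(B) -> (A=3 B=7 C=0)
Step 2: empty(A) -> (A=0 B=7 C=0)
Step 3: pour(B -> C) -> (A=0 B=0 C=7)
Step 4: fill(C) -> (A=0 B=0 C=10)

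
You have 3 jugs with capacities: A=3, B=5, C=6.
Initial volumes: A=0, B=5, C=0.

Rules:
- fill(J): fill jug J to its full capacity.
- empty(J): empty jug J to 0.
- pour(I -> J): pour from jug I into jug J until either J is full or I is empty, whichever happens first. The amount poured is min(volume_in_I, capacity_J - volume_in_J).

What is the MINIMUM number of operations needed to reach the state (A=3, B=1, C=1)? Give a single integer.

BFS from (A=0, B=5, C=0). One shortest path:
  1. fill(A) -> (A=3 B=5 C=0)
  2. pour(B -> C) -> (A=3 B=0 C=5)
  3. pour(A -> C) -> (A=2 B=0 C=6)
  4. pour(C -> B) -> (A=2 B=5 C=1)
  5. pour(B -> A) -> (A=3 B=4 C=1)
  6. empty(A) -> (A=0 B=4 C=1)
  7. pour(B -> A) -> (A=3 B=1 C=1)
Reached target in 7 moves.

Answer: 7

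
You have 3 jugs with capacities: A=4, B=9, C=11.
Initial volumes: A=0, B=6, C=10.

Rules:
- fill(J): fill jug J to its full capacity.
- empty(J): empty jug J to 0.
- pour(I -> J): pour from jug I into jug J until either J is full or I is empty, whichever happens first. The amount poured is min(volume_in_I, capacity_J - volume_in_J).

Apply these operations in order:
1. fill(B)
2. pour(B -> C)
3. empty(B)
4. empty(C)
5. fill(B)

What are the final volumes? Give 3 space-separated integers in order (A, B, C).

Answer: 0 9 0

Derivation:
Step 1: fill(B) -> (A=0 B=9 C=10)
Step 2: pour(B -> C) -> (A=0 B=8 C=11)
Step 3: empty(B) -> (A=0 B=0 C=11)
Step 4: empty(C) -> (A=0 B=0 C=0)
Step 5: fill(B) -> (A=0 B=9 C=0)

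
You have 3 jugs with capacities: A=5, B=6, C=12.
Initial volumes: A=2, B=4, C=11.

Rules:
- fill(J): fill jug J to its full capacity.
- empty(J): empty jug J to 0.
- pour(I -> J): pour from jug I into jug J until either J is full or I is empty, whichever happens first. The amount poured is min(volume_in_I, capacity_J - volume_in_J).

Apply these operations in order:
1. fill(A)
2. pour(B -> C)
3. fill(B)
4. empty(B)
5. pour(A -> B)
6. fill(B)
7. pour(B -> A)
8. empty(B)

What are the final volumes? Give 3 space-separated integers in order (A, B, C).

Answer: 5 0 12

Derivation:
Step 1: fill(A) -> (A=5 B=4 C=11)
Step 2: pour(B -> C) -> (A=5 B=3 C=12)
Step 3: fill(B) -> (A=5 B=6 C=12)
Step 4: empty(B) -> (A=5 B=0 C=12)
Step 5: pour(A -> B) -> (A=0 B=5 C=12)
Step 6: fill(B) -> (A=0 B=6 C=12)
Step 7: pour(B -> A) -> (A=5 B=1 C=12)
Step 8: empty(B) -> (A=5 B=0 C=12)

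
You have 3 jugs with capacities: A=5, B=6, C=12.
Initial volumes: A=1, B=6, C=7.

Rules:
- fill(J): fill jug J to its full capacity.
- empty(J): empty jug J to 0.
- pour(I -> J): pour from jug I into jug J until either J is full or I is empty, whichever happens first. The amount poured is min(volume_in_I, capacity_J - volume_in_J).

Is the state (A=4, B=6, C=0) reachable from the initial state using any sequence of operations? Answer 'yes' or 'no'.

BFS from (A=1, B=6, C=7):
  1. fill(A) -> (A=5 B=6 C=7)
  2. empty(B) -> (A=5 B=0 C=7)
  3. empty(C) -> (A=5 B=0 C=0)
  4. pour(A -> B) -> (A=0 B=5 C=0)
  5. fill(A) -> (A=5 B=5 C=0)
  6. pour(A -> B) -> (A=4 B=6 C=0)
Target reached → yes.

Answer: yes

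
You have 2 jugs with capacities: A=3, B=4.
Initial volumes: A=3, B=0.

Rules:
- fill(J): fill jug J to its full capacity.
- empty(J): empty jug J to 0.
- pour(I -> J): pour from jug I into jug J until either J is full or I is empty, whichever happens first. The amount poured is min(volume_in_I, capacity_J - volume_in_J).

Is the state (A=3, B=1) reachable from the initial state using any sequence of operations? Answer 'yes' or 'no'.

Answer: yes

Derivation:
BFS from (A=3, B=0):
  1. empty(A) -> (A=0 B=0)
  2. fill(B) -> (A=0 B=4)
  3. pour(B -> A) -> (A=3 B=1)
Target reached → yes.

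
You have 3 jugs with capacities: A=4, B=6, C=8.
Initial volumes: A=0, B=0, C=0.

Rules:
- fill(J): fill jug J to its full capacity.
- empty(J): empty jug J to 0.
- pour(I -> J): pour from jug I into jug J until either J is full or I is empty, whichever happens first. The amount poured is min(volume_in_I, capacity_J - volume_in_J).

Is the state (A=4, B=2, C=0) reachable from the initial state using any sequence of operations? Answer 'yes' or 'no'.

BFS from (A=0, B=0, C=0):
  1. fill(B) -> (A=0 B=6 C=0)
  2. pour(B -> A) -> (A=4 B=2 C=0)
Target reached → yes.

Answer: yes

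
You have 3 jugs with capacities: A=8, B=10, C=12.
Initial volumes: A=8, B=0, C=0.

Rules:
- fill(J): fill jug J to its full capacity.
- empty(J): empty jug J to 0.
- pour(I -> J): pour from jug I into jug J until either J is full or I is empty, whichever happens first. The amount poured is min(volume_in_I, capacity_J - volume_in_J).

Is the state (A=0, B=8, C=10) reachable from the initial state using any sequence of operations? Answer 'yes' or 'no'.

BFS from (A=8, B=0, C=0):
  1. fill(B) -> (A=8 B=10 C=0)
  2. pour(B -> C) -> (A=8 B=0 C=10)
  3. pour(A -> B) -> (A=0 B=8 C=10)
Target reached → yes.

Answer: yes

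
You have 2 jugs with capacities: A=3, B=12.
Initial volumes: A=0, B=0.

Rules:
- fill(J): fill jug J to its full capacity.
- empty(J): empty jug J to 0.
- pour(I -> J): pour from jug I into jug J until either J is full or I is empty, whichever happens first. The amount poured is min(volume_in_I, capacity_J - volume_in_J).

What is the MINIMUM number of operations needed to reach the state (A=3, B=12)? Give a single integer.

BFS from (A=0, B=0). One shortest path:
  1. fill(A) -> (A=3 B=0)
  2. fill(B) -> (A=3 B=12)
Reached target in 2 moves.

Answer: 2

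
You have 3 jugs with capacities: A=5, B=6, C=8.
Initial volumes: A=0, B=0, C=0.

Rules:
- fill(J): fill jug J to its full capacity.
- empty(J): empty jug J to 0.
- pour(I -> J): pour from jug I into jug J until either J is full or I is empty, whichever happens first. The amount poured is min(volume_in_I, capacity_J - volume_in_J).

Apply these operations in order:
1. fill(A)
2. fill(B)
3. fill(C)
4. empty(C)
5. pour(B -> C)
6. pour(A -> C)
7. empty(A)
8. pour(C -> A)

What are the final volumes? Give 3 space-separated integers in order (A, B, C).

Step 1: fill(A) -> (A=5 B=0 C=0)
Step 2: fill(B) -> (A=5 B=6 C=0)
Step 3: fill(C) -> (A=5 B=6 C=8)
Step 4: empty(C) -> (A=5 B=6 C=0)
Step 5: pour(B -> C) -> (A=5 B=0 C=6)
Step 6: pour(A -> C) -> (A=3 B=0 C=8)
Step 7: empty(A) -> (A=0 B=0 C=8)
Step 8: pour(C -> A) -> (A=5 B=0 C=3)

Answer: 5 0 3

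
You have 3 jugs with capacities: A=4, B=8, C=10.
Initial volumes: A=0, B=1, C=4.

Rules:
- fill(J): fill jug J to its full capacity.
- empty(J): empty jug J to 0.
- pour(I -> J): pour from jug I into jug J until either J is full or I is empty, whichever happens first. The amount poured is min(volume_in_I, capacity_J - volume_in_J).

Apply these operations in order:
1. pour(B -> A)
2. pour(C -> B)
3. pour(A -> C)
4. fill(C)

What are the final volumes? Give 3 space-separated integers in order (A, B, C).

Answer: 0 4 10

Derivation:
Step 1: pour(B -> A) -> (A=1 B=0 C=4)
Step 2: pour(C -> B) -> (A=1 B=4 C=0)
Step 3: pour(A -> C) -> (A=0 B=4 C=1)
Step 4: fill(C) -> (A=0 B=4 C=10)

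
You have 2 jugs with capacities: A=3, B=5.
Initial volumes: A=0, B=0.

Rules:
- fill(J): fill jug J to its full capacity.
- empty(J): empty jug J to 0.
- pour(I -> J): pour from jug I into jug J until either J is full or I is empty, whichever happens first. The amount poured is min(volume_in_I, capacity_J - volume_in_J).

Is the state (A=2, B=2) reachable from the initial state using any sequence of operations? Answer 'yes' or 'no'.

Answer: no

Derivation:
BFS explored all 16 reachable states.
Reachable set includes: (0,0), (0,1), (0,2), (0,3), (0,4), (0,5), (1,0), (1,5), (2,0), (2,5), (3,0), (3,1) ...
Target (A=2, B=2) not in reachable set → no.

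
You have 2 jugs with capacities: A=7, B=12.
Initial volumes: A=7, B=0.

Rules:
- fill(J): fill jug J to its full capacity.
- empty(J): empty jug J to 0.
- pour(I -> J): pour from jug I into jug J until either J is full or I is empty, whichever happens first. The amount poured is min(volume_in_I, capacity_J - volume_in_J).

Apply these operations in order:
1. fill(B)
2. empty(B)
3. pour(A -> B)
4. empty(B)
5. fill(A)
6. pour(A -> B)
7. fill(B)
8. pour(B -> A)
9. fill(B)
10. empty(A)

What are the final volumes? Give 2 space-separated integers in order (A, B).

Step 1: fill(B) -> (A=7 B=12)
Step 2: empty(B) -> (A=7 B=0)
Step 3: pour(A -> B) -> (A=0 B=7)
Step 4: empty(B) -> (A=0 B=0)
Step 5: fill(A) -> (A=7 B=0)
Step 6: pour(A -> B) -> (A=0 B=7)
Step 7: fill(B) -> (A=0 B=12)
Step 8: pour(B -> A) -> (A=7 B=5)
Step 9: fill(B) -> (A=7 B=12)
Step 10: empty(A) -> (A=0 B=12)

Answer: 0 12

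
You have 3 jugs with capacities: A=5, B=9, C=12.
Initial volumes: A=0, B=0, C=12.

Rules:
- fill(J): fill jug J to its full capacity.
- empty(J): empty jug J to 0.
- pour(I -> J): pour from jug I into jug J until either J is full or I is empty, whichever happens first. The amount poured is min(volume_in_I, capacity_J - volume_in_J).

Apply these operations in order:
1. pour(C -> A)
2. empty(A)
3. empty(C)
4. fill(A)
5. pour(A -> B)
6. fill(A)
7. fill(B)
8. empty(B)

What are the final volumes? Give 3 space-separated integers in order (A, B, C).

Step 1: pour(C -> A) -> (A=5 B=0 C=7)
Step 2: empty(A) -> (A=0 B=0 C=7)
Step 3: empty(C) -> (A=0 B=0 C=0)
Step 4: fill(A) -> (A=5 B=0 C=0)
Step 5: pour(A -> B) -> (A=0 B=5 C=0)
Step 6: fill(A) -> (A=5 B=5 C=0)
Step 7: fill(B) -> (A=5 B=9 C=0)
Step 8: empty(B) -> (A=5 B=0 C=0)

Answer: 5 0 0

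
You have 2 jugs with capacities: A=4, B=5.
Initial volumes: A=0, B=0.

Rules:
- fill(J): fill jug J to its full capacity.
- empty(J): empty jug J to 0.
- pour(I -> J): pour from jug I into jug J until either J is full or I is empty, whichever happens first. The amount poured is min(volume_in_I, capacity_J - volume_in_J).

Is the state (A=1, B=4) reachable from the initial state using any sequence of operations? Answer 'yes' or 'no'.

BFS explored all 18 reachable states.
Reachable set includes: (0,0), (0,1), (0,2), (0,3), (0,4), (0,5), (1,0), (1,5), (2,0), (2,5), (3,0), (3,5) ...
Target (A=1, B=4) not in reachable set → no.

Answer: no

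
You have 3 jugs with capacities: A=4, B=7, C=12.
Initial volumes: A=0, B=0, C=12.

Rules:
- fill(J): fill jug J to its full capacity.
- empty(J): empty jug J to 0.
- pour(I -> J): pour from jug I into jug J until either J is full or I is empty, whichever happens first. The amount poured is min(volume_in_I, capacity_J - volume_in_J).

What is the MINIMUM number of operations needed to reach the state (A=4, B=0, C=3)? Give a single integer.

BFS from (A=0, B=0, C=12). One shortest path:
  1. fill(B) -> (A=0 B=7 C=12)
  2. empty(C) -> (A=0 B=7 C=0)
  3. pour(B -> A) -> (A=4 B=3 C=0)
  4. pour(B -> C) -> (A=4 B=0 C=3)
Reached target in 4 moves.

Answer: 4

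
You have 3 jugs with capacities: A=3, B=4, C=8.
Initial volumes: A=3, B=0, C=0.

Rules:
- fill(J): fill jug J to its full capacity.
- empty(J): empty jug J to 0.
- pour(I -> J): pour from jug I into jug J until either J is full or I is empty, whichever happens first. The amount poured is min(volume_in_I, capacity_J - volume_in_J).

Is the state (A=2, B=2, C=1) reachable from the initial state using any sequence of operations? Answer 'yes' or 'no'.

BFS explored all 138 reachable states.
Reachable set includes: (0,0,0), (0,0,1), (0,0,2), (0,0,3), (0,0,4), (0,0,5), (0,0,6), (0,0,7), (0,0,8), (0,1,0), (0,1,1), (0,1,2) ...
Target (A=2, B=2, C=1) not in reachable set → no.

Answer: no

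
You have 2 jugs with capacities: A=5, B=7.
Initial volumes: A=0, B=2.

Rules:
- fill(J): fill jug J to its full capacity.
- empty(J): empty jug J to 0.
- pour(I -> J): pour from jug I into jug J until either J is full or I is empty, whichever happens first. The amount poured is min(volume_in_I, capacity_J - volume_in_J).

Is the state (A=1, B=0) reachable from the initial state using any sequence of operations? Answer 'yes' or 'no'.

BFS from (A=0, B=2):
  1. fill(A) -> (A=5 B=2)
  2. empty(B) -> (A=5 B=0)
  3. pour(A -> B) -> (A=0 B=5)
  4. fill(A) -> (A=5 B=5)
  5. pour(A -> B) -> (A=3 B=7)
  6. empty(B) -> (A=3 B=0)
  7. pour(A -> B) -> (A=0 B=3)
  8. fill(A) -> (A=5 B=3)
  9. pour(A -> B) -> (A=1 B=7)
  10. empty(B) -> (A=1 B=0)
Target reached → yes.

Answer: yes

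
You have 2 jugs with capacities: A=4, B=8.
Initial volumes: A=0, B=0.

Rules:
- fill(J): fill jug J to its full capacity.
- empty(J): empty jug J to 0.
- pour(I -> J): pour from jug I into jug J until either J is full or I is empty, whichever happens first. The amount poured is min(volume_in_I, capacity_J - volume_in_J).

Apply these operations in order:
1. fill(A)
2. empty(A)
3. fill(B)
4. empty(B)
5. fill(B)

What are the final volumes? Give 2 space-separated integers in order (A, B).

Answer: 0 8

Derivation:
Step 1: fill(A) -> (A=4 B=0)
Step 2: empty(A) -> (A=0 B=0)
Step 3: fill(B) -> (A=0 B=8)
Step 4: empty(B) -> (A=0 B=0)
Step 5: fill(B) -> (A=0 B=8)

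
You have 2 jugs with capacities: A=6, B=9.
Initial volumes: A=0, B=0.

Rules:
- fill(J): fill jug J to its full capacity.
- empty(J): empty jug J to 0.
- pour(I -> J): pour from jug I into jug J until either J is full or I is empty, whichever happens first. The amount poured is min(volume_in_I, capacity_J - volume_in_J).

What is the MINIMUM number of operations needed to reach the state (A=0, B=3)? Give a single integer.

BFS from (A=0, B=0). One shortest path:
  1. fill(B) -> (A=0 B=9)
  2. pour(B -> A) -> (A=6 B=3)
  3. empty(A) -> (A=0 B=3)
Reached target in 3 moves.

Answer: 3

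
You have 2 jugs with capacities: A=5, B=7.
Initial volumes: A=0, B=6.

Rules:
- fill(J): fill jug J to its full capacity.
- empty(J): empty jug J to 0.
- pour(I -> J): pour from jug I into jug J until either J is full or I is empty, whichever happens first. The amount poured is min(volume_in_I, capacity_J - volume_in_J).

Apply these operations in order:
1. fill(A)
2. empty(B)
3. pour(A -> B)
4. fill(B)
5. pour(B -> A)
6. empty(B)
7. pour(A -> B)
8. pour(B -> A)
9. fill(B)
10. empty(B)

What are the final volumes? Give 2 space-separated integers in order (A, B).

Answer: 5 0

Derivation:
Step 1: fill(A) -> (A=5 B=6)
Step 2: empty(B) -> (A=5 B=0)
Step 3: pour(A -> B) -> (A=0 B=5)
Step 4: fill(B) -> (A=0 B=7)
Step 5: pour(B -> A) -> (A=5 B=2)
Step 6: empty(B) -> (A=5 B=0)
Step 7: pour(A -> B) -> (A=0 B=5)
Step 8: pour(B -> A) -> (A=5 B=0)
Step 9: fill(B) -> (A=5 B=7)
Step 10: empty(B) -> (A=5 B=0)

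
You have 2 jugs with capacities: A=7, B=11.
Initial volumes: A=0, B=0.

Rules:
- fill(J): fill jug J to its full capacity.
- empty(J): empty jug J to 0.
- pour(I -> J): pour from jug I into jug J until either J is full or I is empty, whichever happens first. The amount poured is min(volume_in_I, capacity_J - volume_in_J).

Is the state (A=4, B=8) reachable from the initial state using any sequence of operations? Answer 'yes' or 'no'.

Answer: no

Derivation:
BFS explored all 36 reachable states.
Reachable set includes: (0,0), (0,1), (0,2), (0,3), (0,4), (0,5), (0,6), (0,7), (0,8), (0,9), (0,10), (0,11) ...
Target (A=4, B=8) not in reachable set → no.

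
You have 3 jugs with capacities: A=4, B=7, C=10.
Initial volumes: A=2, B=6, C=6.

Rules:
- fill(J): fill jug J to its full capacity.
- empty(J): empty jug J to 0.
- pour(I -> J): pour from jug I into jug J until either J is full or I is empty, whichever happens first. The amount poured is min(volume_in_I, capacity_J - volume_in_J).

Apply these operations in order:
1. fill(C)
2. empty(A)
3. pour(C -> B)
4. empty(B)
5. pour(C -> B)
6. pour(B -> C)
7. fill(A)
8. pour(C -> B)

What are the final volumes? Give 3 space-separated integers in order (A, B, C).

Answer: 4 7 2

Derivation:
Step 1: fill(C) -> (A=2 B=6 C=10)
Step 2: empty(A) -> (A=0 B=6 C=10)
Step 3: pour(C -> B) -> (A=0 B=7 C=9)
Step 4: empty(B) -> (A=0 B=0 C=9)
Step 5: pour(C -> B) -> (A=0 B=7 C=2)
Step 6: pour(B -> C) -> (A=0 B=0 C=9)
Step 7: fill(A) -> (A=4 B=0 C=9)
Step 8: pour(C -> B) -> (A=4 B=7 C=2)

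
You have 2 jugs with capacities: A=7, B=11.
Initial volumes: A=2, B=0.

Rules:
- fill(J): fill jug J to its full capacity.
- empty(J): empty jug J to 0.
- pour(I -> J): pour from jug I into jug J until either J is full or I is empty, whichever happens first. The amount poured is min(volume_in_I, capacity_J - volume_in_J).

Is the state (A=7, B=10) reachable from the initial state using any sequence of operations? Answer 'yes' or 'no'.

BFS from (A=2, B=0):
  1. fill(B) -> (A=2 B=11)
  2. pour(B -> A) -> (A=7 B=6)
  3. empty(A) -> (A=0 B=6)
  4. pour(B -> A) -> (A=6 B=0)
  5. fill(B) -> (A=6 B=11)
  6. pour(B -> A) -> (A=7 B=10)
Target reached → yes.

Answer: yes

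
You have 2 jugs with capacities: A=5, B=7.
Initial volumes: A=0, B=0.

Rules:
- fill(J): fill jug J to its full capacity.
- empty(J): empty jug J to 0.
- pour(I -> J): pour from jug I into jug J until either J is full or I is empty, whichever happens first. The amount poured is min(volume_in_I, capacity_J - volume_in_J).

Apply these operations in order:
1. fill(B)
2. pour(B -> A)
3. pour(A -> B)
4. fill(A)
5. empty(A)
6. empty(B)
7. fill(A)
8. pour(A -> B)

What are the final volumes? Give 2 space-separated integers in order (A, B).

Step 1: fill(B) -> (A=0 B=7)
Step 2: pour(B -> A) -> (A=5 B=2)
Step 3: pour(A -> B) -> (A=0 B=7)
Step 4: fill(A) -> (A=5 B=7)
Step 5: empty(A) -> (A=0 B=7)
Step 6: empty(B) -> (A=0 B=0)
Step 7: fill(A) -> (A=5 B=0)
Step 8: pour(A -> B) -> (A=0 B=5)

Answer: 0 5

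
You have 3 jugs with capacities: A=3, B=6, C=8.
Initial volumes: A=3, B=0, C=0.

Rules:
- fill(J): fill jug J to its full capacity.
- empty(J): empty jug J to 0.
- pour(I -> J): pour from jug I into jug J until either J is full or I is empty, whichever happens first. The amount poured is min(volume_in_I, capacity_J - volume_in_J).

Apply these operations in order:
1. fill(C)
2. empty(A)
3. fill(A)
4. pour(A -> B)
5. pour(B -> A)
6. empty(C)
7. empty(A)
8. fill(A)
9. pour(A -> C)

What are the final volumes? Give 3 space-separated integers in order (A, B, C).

Step 1: fill(C) -> (A=3 B=0 C=8)
Step 2: empty(A) -> (A=0 B=0 C=8)
Step 3: fill(A) -> (A=3 B=0 C=8)
Step 4: pour(A -> B) -> (A=0 B=3 C=8)
Step 5: pour(B -> A) -> (A=3 B=0 C=8)
Step 6: empty(C) -> (A=3 B=0 C=0)
Step 7: empty(A) -> (A=0 B=0 C=0)
Step 8: fill(A) -> (A=3 B=0 C=0)
Step 9: pour(A -> C) -> (A=0 B=0 C=3)

Answer: 0 0 3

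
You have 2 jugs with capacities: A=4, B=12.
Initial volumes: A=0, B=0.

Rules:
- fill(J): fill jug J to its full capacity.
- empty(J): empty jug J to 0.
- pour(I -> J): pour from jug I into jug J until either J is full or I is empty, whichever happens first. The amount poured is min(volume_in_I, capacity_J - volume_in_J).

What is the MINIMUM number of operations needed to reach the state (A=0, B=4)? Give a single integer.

BFS from (A=0, B=0). One shortest path:
  1. fill(A) -> (A=4 B=0)
  2. pour(A -> B) -> (A=0 B=4)
Reached target in 2 moves.

Answer: 2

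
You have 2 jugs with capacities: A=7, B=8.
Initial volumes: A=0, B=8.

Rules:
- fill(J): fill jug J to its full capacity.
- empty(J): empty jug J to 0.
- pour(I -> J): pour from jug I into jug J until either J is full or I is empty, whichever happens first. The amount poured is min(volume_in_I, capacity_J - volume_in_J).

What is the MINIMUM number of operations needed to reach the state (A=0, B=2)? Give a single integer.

BFS from (A=0, B=8). One shortest path:
  1. pour(B -> A) -> (A=7 B=1)
  2. empty(A) -> (A=0 B=1)
  3. pour(B -> A) -> (A=1 B=0)
  4. fill(B) -> (A=1 B=8)
  5. pour(B -> A) -> (A=7 B=2)
  6. empty(A) -> (A=0 B=2)
Reached target in 6 moves.

Answer: 6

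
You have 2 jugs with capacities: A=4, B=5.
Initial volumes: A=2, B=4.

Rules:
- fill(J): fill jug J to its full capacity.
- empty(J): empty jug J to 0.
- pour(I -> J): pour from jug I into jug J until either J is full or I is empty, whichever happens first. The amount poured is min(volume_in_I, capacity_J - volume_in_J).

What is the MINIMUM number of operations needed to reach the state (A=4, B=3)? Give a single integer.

Answer: 2

Derivation:
BFS from (A=2, B=4). One shortest path:
  1. fill(B) -> (A=2 B=5)
  2. pour(B -> A) -> (A=4 B=3)
Reached target in 2 moves.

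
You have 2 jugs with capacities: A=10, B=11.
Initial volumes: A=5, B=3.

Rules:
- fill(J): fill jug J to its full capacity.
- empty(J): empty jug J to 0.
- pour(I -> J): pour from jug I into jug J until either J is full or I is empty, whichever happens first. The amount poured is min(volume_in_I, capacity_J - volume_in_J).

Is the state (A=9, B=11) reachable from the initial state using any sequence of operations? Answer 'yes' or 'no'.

BFS from (A=5, B=3):
  1. fill(A) -> (A=10 B=3)
  2. empty(B) -> (A=10 B=0)
  3. pour(A -> B) -> (A=0 B=10)
  4. fill(A) -> (A=10 B=10)
  5. pour(A -> B) -> (A=9 B=11)
Target reached → yes.

Answer: yes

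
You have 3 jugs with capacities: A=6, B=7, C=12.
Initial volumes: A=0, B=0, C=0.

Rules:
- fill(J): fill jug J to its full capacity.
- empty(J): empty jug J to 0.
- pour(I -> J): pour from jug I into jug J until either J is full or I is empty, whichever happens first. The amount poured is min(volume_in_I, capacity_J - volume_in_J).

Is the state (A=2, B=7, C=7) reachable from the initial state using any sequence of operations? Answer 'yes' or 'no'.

BFS from (A=0, B=0, C=0):
  1. fill(B) -> (A=0 B=7 C=0)
  2. pour(B -> C) -> (A=0 B=0 C=7)
  3. fill(B) -> (A=0 B=7 C=7)
  4. pour(B -> C) -> (A=0 B=2 C=12)
  5. empty(C) -> (A=0 B=2 C=0)
  6. pour(B -> A) -> (A=2 B=0 C=0)
  7. fill(B) -> (A=2 B=7 C=0)
  8. pour(B -> C) -> (A=2 B=0 C=7)
  9. fill(B) -> (A=2 B=7 C=7)
Target reached → yes.

Answer: yes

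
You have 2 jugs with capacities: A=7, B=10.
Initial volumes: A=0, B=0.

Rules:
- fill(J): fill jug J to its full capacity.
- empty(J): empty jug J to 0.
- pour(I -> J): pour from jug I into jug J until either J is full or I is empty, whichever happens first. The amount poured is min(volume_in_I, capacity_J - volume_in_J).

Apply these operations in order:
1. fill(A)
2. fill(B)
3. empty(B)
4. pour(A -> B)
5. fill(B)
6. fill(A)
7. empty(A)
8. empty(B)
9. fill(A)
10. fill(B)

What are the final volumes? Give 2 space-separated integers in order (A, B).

Answer: 7 10

Derivation:
Step 1: fill(A) -> (A=7 B=0)
Step 2: fill(B) -> (A=7 B=10)
Step 3: empty(B) -> (A=7 B=0)
Step 4: pour(A -> B) -> (A=0 B=7)
Step 5: fill(B) -> (A=0 B=10)
Step 6: fill(A) -> (A=7 B=10)
Step 7: empty(A) -> (A=0 B=10)
Step 8: empty(B) -> (A=0 B=0)
Step 9: fill(A) -> (A=7 B=0)
Step 10: fill(B) -> (A=7 B=10)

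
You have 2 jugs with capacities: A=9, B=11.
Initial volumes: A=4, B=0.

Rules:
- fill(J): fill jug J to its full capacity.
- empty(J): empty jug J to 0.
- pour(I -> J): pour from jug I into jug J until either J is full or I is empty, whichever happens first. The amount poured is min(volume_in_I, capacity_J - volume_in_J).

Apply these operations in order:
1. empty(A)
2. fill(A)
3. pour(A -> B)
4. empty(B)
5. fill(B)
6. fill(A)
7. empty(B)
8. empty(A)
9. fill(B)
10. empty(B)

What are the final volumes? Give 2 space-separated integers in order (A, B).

Step 1: empty(A) -> (A=0 B=0)
Step 2: fill(A) -> (A=9 B=0)
Step 3: pour(A -> B) -> (A=0 B=9)
Step 4: empty(B) -> (A=0 B=0)
Step 5: fill(B) -> (A=0 B=11)
Step 6: fill(A) -> (A=9 B=11)
Step 7: empty(B) -> (A=9 B=0)
Step 8: empty(A) -> (A=0 B=0)
Step 9: fill(B) -> (A=0 B=11)
Step 10: empty(B) -> (A=0 B=0)

Answer: 0 0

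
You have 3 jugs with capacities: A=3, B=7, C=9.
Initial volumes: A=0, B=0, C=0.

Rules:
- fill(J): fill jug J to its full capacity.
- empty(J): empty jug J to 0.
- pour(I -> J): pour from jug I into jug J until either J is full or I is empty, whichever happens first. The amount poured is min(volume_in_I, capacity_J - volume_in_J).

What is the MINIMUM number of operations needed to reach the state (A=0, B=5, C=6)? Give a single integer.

Answer: 6

Derivation:
BFS from (A=0, B=0, C=0). One shortest path:
  1. fill(B) -> (A=0 B=7 C=0)
  2. pour(B -> C) -> (A=0 B=0 C=7)
  3. fill(B) -> (A=0 B=7 C=7)
  4. pour(B -> C) -> (A=0 B=5 C=9)
  5. pour(C -> A) -> (A=3 B=5 C=6)
  6. empty(A) -> (A=0 B=5 C=6)
Reached target in 6 moves.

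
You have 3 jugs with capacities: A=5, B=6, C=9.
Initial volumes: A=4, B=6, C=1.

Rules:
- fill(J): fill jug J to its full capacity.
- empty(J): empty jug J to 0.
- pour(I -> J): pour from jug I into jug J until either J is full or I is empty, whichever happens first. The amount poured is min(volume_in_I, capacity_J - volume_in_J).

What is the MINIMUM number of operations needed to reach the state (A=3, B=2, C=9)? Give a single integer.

Answer: 7

Derivation:
BFS from (A=4, B=6, C=1). One shortest path:
  1. empty(B) -> (A=4 B=0 C=1)
  2. pour(A -> B) -> (A=0 B=4 C=1)
  3. pour(C -> A) -> (A=1 B=4 C=0)
  4. fill(C) -> (A=1 B=4 C=9)
  5. pour(C -> A) -> (A=5 B=4 C=5)
  6. pour(A -> B) -> (A=3 B=6 C=5)
  7. pour(B -> C) -> (A=3 B=2 C=9)
Reached target in 7 moves.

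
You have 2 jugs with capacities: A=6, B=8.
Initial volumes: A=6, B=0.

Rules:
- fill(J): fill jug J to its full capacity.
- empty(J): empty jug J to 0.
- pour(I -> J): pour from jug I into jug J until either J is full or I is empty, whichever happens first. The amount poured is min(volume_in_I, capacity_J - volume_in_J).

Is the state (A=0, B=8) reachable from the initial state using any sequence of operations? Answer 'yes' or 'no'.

Answer: yes

Derivation:
BFS from (A=6, B=0):
  1. empty(A) -> (A=0 B=0)
  2. fill(B) -> (A=0 B=8)
Target reached → yes.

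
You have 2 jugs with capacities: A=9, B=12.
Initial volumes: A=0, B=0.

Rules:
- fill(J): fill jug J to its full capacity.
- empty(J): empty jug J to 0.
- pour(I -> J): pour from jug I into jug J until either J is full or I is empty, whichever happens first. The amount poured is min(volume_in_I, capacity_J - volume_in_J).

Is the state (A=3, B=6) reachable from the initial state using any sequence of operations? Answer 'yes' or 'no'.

Answer: no

Derivation:
BFS explored all 14 reachable states.
Reachable set includes: (0,0), (0,3), (0,6), (0,9), (0,12), (3,0), (3,12), (6,0), (6,12), (9,0), (9,3), (9,6) ...
Target (A=3, B=6) not in reachable set → no.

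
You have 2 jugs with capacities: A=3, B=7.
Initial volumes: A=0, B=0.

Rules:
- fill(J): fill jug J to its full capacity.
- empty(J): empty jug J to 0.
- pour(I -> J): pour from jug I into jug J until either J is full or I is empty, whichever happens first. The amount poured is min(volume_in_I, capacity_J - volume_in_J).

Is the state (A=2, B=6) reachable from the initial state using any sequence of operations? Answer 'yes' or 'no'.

BFS explored all 20 reachable states.
Reachable set includes: (0,0), (0,1), (0,2), (0,3), (0,4), (0,5), (0,6), (0,7), (1,0), (1,7), (2,0), (2,7) ...
Target (A=2, B=6) not in reachable set → no.

Answer: no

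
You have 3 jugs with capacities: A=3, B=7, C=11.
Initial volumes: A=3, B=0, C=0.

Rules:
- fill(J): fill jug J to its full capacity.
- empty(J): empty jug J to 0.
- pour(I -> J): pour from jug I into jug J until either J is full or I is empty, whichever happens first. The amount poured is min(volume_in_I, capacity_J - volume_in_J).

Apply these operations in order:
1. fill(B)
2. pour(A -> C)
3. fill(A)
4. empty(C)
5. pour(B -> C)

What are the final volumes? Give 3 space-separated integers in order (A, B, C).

Answer: 3 0 7

Derivation:
Step 1: fill(B) -> (A=3 B=7 C=0)
Step 2: pour(A -> C) -> (A=0 B=7 C=3)
Step 3: fill(A) -> (A=3 B=7 C=3)
Step 4: empty(C) -> (A=3 B=7 C=0)
Step 5: pour(B -> C) -> (A=3 B=0 C=7)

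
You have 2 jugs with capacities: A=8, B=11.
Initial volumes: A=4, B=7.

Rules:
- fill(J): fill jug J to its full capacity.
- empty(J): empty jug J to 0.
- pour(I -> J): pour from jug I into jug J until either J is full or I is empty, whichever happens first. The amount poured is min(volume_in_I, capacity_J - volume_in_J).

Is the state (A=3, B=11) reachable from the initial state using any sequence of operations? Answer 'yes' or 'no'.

Answer: yes

Derivation:
BFS from (A=4, B=7):
  1. pour(B -> A) -> (A=8 B=3)
  2. empty(A) -> (A=0 B=3)
  3. pour(B -> A) -> (A=3 B=0)
  4. fill(B) -> (A=3 B=11)
Target reached → yes.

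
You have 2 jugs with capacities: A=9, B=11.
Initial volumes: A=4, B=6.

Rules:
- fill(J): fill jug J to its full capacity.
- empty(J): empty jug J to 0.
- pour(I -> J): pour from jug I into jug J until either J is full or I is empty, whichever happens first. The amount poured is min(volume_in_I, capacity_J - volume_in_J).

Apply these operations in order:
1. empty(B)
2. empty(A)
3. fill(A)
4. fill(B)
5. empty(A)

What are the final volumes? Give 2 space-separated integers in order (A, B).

Answer: 0 11

Derivation:
Step 1: empty(B) -> (A=4 B=0)
Step 2: empty(A) -> (A=0 B=0)
Step 3: fill(A) -> (A=9 B=0)
Step 4: fill(B) -> (A=9 B=11)
Step 5: empty(A) -> (A=0 B=11)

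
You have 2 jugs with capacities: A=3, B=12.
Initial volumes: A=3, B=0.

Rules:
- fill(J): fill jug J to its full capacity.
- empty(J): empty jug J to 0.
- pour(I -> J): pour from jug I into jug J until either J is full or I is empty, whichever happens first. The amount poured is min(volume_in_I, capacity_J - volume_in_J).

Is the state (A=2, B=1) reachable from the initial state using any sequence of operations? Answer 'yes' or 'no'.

BFS explored all 10 reachable states.
Reachable set includes: (0,0), (0,3), (0,6), (0,9), (0,12), (3,0), (3,3), (3,6), (3,9), (3,12)
Target (A=2, B=1) not in reachable set → no.

Answer: no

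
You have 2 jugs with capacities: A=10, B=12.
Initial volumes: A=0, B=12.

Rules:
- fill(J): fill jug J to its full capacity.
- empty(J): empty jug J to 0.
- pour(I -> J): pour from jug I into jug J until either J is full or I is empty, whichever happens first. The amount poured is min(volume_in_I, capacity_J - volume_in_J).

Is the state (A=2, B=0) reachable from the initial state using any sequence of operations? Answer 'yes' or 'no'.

BFS from (A=0, B=12):
  1. pour(B -> A) -> (A=10 B=2)
  2. empty(A) -> (A=0 B=2)
  3. pour(B -> A) -> (A=2 B=0)
Target reached → yes.

Answer: yes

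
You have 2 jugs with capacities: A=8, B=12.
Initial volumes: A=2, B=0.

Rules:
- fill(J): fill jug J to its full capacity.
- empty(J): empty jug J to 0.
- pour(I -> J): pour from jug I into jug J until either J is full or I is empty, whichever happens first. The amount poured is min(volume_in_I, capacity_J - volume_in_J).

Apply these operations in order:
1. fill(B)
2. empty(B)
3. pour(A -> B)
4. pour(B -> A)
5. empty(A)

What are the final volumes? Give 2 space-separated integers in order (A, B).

Answer: 0 0

Derivation:
Step 1: fill(B) -> (A=2 B=12)
Step 2: empty(B) -> (A=2 B=0)
Step 3: pour(A -> B) -> (A=0 B=2)
Step 4: pour(B -> A) -> (A=2 B=0)
Step 5: empty(A) -> (A=0 B=0)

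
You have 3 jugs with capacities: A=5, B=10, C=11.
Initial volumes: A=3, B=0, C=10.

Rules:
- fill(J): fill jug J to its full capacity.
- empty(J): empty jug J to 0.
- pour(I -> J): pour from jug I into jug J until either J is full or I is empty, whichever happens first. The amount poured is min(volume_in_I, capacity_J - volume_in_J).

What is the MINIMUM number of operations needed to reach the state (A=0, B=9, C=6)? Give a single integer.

Answer: 5

Derivation:
BFS from (A=3, B=0, C=10). One shortest path:
  1. fill(A) -> (A=5 B=0 C=10)
  2. pour(A -> B) -> (A=0 B=5 C=10)
  3. pour(B -> C) -> (A=0 B=4 C=11)
  4. pour(C -> A) -> (A=5 B=4 C=6)
  5. pour(A -> B) -> (A=0 B=9 C=6)
Reached target in 5 moves.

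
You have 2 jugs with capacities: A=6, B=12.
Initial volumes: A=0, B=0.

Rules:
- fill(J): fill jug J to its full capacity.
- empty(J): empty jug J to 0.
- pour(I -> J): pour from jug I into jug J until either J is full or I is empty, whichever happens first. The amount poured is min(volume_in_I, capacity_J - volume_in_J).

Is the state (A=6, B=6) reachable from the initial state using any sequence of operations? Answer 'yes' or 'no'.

Answer: yes

Derivation:
BFS from (A=0, B=0):
  1. fill(B) -> (A=0 B=12)
  2. pour(B -> A) -> (A=6 B=6)
Target reached → yes.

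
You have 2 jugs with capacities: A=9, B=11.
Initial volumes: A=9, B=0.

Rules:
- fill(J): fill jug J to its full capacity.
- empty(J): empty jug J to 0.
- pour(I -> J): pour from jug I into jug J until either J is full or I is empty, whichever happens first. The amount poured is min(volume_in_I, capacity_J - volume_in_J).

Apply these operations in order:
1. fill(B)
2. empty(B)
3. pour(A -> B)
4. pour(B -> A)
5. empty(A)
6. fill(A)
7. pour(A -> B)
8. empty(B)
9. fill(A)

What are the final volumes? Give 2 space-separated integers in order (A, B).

Answer: 9 0

Derivation:
Step 1: fill(B) -> (A=9 B=11)
Step 2: empty(B) -> (A=9 B=0)
Step 3: pour(A -> B) -> (A=0 B=9)
Step 4: pour(B -> A) -> (A=9 B=0)
Step 5: empty(A) -> (A=0 B=0)
Step 6: fill(A) -> (A=9 B=0)
Step 7: pour(A -> B) -> (A=0 B=9)
Step 8: empty(B) -> (A=0 B=0)
Step 9: fill(A) -> (A=9 B=0)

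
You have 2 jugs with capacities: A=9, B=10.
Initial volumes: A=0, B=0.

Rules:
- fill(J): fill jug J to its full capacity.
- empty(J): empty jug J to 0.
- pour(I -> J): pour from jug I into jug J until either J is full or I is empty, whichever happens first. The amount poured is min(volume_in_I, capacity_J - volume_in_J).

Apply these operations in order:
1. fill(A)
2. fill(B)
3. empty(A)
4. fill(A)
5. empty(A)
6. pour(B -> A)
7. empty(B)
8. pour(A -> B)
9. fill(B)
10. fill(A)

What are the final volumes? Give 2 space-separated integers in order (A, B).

Step 1: fill(A) -> (A=9 B=0)
Step 2: fill(B) -> (A=9 B=10)
Step 3: empty(A) -> (A=0 B=10)
Step 4: fill(A) -> (A=9 B=10)
Step 5: empty(A) -> (A=0 B=10)
Step 6: pour(B -> A) -> (A=9 B=1)
Step 7: empty(B) -> (A=9 B=0)
Step 8: pour(A -> B) -> (A=0 B=9)
Step 9: fill(B) -> (A=0 B=10)
Step 10: fill(A) -> (A=9 B=10)

Answer: 9 10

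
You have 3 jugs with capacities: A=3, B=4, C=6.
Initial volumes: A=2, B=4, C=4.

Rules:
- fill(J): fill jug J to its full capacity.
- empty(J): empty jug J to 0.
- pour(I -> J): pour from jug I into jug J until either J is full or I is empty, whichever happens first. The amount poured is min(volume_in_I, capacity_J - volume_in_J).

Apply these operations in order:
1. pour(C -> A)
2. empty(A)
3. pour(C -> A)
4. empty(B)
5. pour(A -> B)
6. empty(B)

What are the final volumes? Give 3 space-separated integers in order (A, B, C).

Answer: 0 0 0

Derivation:
Step 1: pour(C -> A) -> (A=3 B=4 C=3)
Step 2: empty(A) -> (A=0 B=4 C=3)
Step 3: pour(C -> A) -> (A=3 B=4 C=0)
Step 4: empty(B) -> (A=3 B=0 C=0)
Step 5: pour(A -> B) -> (A=0 B=3 C=0)
Step 6: empty(B) -> (A=0 B=0 C=0)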